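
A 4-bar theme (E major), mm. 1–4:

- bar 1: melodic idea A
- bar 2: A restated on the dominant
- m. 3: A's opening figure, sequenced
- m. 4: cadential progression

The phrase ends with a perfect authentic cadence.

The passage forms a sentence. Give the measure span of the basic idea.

measures 1–1

The presentation of a sentence is the basic idea (bar 1) plus its repetition (m. 2); the basic idea is therefore measure 1.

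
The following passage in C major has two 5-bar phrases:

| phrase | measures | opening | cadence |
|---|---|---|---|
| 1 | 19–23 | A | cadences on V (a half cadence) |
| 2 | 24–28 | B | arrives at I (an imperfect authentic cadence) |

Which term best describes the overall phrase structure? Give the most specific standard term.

Phrase 1 ends with a half cadence (weaker) and phrase 2 with an imperfect authentic cadence (stronger): antecedent + consequent = a period.
The two phrases open with different material (A / B), so the period is contrasting.

contrasting period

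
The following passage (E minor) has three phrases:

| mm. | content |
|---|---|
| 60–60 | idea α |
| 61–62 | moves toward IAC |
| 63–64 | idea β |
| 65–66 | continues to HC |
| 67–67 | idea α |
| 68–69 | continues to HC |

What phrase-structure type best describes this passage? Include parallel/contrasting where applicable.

phrase group

The final phrase closes with a half cadence, which is not stronger than the preceding half cadence; the 3 phrases lack an overall antecedent–consequent design and so form a phrase group.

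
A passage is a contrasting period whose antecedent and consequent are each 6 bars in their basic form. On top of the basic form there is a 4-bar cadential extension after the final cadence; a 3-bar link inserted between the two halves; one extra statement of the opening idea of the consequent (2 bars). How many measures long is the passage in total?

Basic contrasting period: 6 + 6 = 12 bars.
12 (basic form) + 4 (cadential extension) + 3 (link) + 2 (extra statement) = 21.

21 measures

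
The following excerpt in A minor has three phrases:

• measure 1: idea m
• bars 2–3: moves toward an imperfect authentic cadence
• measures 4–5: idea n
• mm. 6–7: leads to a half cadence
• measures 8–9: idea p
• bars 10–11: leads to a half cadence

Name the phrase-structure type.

The final phrase closes with a half cadence, which is not stronger than the preceding half cadence; the 3 phrases lack an overall antecedent–consequent design and so form a phrase group.

phrase group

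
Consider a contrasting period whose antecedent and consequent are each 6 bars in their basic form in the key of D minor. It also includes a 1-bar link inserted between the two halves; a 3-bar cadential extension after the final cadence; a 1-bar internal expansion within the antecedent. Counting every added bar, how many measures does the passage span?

Basic contrasting period: 6 + 6 = 12 bars.
12 (basic form) + 1 (link) + 3 (cadential extension) + 1 (internal expansion) = 17.

17 measures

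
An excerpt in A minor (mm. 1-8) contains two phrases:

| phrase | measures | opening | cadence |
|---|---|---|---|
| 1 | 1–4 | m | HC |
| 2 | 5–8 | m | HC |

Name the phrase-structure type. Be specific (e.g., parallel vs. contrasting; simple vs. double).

Both phrases have the same opening (m) and the same cadence (half cadence): the second is a restatement, not a consequent, so this is a repeated phrase rather than a period.

repeated phrase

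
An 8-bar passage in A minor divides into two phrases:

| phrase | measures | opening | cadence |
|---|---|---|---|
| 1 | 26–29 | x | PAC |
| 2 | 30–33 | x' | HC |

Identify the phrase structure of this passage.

phrase group

The second phrase closes with a half cadence, which is not stronger than the first phrase's perfect authentic cadence; without a weak→strong cadential pair there is no antecedent–consequent relationship, so this is a phrase group rather than a period.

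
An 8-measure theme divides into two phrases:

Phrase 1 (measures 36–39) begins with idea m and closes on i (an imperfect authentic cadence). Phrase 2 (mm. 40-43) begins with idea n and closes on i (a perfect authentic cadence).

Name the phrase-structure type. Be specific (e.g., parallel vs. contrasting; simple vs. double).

contrasting period

Phrase 1 ends with an imperfect authentic cadence (weaker) and phrase 2 with a perfect authentic cadence (stronger): antecedent + consequent = a period.
The two phrases open with different material (m / n), so the period is contrasting.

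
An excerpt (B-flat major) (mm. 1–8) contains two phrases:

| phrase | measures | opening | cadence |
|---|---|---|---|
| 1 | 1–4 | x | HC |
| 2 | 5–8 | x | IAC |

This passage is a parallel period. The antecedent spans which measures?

The antecedent is the phrase ending with the weaker cadence (half cadence, phrase 1) and the consequent the one ending more conclusively (imperfect authentic cadence, phrase 2); the antecedent is mm. 1–4.

measures 1–4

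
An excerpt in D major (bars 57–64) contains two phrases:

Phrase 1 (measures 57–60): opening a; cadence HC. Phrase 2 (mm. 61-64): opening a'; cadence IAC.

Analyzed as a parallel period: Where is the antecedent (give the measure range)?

The antecedent is the phrase ending with the weaker cadence (half cadence, phrase 1) and the consequent the one ending more conclusively (imperfect authentic cadence, phrase 2); the antecedent is mm. 57–60.

measures 57–60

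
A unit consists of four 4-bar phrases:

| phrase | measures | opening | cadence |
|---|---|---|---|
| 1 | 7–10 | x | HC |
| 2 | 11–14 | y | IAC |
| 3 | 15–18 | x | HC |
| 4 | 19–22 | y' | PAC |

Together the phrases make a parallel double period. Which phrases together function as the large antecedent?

In a double period the first pair of phrases (ending imperfect authentic cadence) is the large antecedent and the second pair (ending perfect authentic cadence) is the large consequent; the antecedent is phrases 1 and 2.

phrases 1 and 2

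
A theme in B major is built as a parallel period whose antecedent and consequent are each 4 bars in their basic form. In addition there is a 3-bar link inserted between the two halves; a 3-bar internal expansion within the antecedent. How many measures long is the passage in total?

Basic parallel period: 4 + 4 = 8 bars.
8 (basic form) + 3 (link) + 3 (internal expansion) = 14.

14 measures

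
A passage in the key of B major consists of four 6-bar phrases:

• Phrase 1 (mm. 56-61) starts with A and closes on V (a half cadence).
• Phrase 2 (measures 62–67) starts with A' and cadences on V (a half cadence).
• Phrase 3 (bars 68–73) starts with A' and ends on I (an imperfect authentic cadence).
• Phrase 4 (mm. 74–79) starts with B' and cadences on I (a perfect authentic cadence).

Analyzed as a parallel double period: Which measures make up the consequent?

measures 68–79

In a double period the four phrases pair into a large antecedent (phrases 1–2, ending half cadence) and a large consequent (phrases 3–4, ending perfect authentic cadence). The consequent spans mm. 68-79.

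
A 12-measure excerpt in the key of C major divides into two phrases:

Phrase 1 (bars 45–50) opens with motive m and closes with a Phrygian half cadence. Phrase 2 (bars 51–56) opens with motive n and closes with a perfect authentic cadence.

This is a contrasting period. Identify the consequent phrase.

The phrase ending with the weaker cadence (Phrygian half cadence) is the antecedent; the one ending more conclusively (perfect authentic cadence) is the consequent. The consequent is phrase 2.

phrase 2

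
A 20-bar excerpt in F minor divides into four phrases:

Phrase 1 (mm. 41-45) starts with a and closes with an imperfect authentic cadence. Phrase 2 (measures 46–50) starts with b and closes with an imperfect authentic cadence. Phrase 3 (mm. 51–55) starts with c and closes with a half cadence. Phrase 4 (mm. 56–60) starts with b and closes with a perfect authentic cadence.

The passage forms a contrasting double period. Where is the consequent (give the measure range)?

In a double period the four phrases pair into a large antecedent (phrases 1–2, ending imperfect authentic cadence) and a large consequent (phrases 3–4, ending perfect authentic cadence). The consequent spans bars 51–60.

measures 51–60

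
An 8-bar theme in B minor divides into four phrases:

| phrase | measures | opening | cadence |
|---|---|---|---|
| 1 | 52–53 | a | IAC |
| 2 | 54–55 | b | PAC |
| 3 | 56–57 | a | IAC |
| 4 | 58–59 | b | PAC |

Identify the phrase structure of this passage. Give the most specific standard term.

The cadence pattern IAC–PAC–IAC–PAC is weak–strong twice, and phrases 3–4 restate phrases 1–2: a period heard twice, not a double period (which would end weakly at phrase 2).

repeated period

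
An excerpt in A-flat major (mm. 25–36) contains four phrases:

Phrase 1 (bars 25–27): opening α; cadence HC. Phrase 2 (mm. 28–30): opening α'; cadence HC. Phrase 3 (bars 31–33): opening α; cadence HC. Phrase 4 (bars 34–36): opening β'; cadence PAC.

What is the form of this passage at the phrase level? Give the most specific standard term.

parallel double period

Four phrases in two halves: the first half (measures 25–30) ends with a half cadence, the second (mm. 31-36) with a perfect authentic cadence — a large antecedent–consequent pair, i.e. a double period.
Phrase 3 begins with the same material as phrase 1, making it parallel.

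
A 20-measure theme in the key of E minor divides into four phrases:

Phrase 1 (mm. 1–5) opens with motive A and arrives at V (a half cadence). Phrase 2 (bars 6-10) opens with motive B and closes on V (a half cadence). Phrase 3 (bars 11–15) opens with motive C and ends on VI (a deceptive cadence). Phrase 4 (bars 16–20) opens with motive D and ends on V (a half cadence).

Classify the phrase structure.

Phrase 4 ends with a half cadence, no stronger than phrase 2's half cadence, so the four phrases do not form a double period; nor do phrases 3–4 duplicate 1–2, so it is not a repeated period. With no phrase reaching a conclusive cadence, the passage is a phrase group.

phrase group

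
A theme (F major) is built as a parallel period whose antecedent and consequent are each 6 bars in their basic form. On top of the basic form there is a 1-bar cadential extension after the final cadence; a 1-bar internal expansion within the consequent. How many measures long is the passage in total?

Basic parallel period: 6 + 6 = 12 bars.
12 (basic form) + 1 (cadential extension) + 1 (internal expansion) = 14.

14 measures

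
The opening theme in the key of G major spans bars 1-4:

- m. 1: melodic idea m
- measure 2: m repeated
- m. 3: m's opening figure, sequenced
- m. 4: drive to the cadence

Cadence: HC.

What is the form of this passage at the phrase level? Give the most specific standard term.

Basic idea (measure 1) + its repetition (m. 2) form the presentation; fragmentation and cadence (measures 3–4) form the continuation — the 4-bar whole is a sentence.

sentence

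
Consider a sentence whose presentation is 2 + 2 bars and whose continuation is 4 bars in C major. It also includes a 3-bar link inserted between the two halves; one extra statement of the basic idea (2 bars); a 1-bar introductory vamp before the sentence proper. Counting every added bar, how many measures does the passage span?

Basic sentence: 2 + 2 + 4 = 8 bars.
8 (basic form) + 3 (link) + 2 (extra statement) + 1 (introduction) = 14.

14 measures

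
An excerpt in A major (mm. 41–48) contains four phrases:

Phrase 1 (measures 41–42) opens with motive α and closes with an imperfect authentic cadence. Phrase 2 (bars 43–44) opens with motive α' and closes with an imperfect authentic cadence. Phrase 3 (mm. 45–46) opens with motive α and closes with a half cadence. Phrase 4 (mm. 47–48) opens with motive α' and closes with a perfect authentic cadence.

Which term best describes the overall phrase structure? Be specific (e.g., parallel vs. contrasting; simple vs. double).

parallel double period

Four phrases in two halves: the first half (bars 41-44) ends with an imperfect authentic cadence, the second (measures 45–48) with a perfect authentic cadence — a large antecedent–consequent pair, i.e. a double period.
Phrase 3 begins with the same material as phrase 1, making it parallel.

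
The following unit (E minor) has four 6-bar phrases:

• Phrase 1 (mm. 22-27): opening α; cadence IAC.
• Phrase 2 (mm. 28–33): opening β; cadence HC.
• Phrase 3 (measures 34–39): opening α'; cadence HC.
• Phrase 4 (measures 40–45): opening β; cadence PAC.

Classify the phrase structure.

parallel double period

Four phrases in two halves: the first half (bars 22–33) ends with a half cadence, the second (bars 34-45) with a perfect authentic cadence — a large antecedent–consequent pair, i.e. a double period.
Phrase 3 begins with the same material as phrase 1, making it parallel.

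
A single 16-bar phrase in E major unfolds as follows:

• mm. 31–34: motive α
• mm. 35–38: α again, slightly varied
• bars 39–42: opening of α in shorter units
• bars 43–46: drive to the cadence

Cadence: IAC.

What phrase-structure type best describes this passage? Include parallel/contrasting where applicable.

Basic idea (bars 31–34) + its repetition (mm. 35–38) form the presentation; fragmentation and cadence (measures 39–46) form the continuation — the 16-bar whole is a sentence.

sentence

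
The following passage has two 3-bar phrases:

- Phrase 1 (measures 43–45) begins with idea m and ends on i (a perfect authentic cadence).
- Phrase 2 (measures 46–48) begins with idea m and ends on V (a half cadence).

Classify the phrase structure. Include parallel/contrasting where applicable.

The second phrase closes with a half cadence, which is not stronger than the first phrase's perfect authentic cadence; without a weak→strong cadential pair there is no antecedent–consequent relationship, so this is a phrase group rather than a period.

phrase group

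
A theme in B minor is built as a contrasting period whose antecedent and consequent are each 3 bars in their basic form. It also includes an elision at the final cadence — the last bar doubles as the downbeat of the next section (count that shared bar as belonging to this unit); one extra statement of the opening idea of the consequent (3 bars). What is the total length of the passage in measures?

9 measures

Basic contrasting period: 3 + 3 = 6 bars.
6 (basic form) + 3 (extra statement) = 9.
The elision shares a bar with the next section but does not change this unit's count.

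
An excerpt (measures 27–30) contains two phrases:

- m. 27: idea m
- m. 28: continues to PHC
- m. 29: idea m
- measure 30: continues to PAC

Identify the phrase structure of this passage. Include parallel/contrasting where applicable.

parallel period

Phrase 1 ends with a Phrygian half cadence (weaker) and phrase 2 with a perfect authentic cadence (stronger): antecedent + consequent = a period.
The two phrases open with the same material (m / m), so the period is parallel.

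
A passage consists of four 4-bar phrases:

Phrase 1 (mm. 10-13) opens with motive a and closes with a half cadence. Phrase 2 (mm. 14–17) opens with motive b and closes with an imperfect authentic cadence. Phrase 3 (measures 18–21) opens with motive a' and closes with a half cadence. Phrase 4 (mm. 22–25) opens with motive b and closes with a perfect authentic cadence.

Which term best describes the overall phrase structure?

Four phrases in two halves: the first half (bars 10–17) ends with an imperfect authentic cadence, the second (mm. 18–25) with a perfect authentic cadence — a large antecedent–consequent pair, i.e. a double period.
Phrase 3 begins with the same material as phrase 1, making it parallel.

parallel double period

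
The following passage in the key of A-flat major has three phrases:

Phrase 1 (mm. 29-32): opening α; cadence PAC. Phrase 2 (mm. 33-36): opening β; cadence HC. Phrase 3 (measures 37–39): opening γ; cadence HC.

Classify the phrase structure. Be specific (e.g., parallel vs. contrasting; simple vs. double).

phrase group

The final phrase closes with a half cadence, which is not stronger than the preceding half cadence; the 3 phrases lack an overall antecedent–consequent design and so form a phrase group.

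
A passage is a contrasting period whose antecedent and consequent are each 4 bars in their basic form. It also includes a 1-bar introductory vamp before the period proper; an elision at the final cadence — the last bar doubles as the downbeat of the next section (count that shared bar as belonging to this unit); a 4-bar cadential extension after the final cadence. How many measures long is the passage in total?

13 measures

Basic contrasting period: 4 + 4 = 8 bars.
8 (basic form) + 1 (introduction) + 4 (cadential extension) = 13.
The elision shares a bar with the next section but does not change this unit's count.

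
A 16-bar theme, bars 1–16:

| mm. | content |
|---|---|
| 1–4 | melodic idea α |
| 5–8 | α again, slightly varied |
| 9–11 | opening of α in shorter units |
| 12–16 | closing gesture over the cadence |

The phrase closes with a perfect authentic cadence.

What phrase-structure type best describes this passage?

Basic idea (mm. 1–4) + its repetition (mm. 5–8) form the presentation; fragmentation and cadence (bars 9–16) form the continuation — the 16-bar whole is a sentence.

sentence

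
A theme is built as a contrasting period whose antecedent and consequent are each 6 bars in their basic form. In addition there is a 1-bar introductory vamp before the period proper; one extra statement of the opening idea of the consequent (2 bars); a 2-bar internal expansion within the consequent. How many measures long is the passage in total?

Basic contrasting period: 6 + 6 = 12 bars.
12 (basic form) + 1 (introduction) + 2 (extra statement) + 2 (internal expansion) = 17.

17 measures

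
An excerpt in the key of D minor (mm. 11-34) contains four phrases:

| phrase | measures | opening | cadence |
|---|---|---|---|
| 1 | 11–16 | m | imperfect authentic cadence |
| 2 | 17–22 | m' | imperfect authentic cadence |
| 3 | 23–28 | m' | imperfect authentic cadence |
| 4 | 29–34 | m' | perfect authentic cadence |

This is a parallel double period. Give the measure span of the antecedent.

measures 11–22

In a double period the first pair of phrases (ending imperfect authentic cadence) is the large antecedent and the second pair (ending perfect authentic cadence) is the large consequent; the antecedent is measures 11–22.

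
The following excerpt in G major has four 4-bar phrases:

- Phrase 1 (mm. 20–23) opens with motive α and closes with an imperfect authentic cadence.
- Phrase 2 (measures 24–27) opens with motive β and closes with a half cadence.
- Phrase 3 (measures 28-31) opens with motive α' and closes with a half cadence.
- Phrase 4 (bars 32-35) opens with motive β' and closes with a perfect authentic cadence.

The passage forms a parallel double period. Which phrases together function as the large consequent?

phrases 3 and 4

In a double period the first pair of phrases (ending half cadence) is the large antecedent and the second pair (ending perfect authentic cadence) is the large consequent; the consequent is phrases 3 and 4.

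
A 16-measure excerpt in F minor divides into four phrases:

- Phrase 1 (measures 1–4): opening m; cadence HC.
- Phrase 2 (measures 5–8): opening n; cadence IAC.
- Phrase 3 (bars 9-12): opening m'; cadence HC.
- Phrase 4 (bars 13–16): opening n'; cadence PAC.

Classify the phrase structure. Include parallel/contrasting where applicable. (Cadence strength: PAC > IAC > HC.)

Four phrases in two halves: the first half (measures 1–8) ends with an imperfect authentic cadence, the second (measures 9–16) with a perfect authentic cadence — a large antecedent–consequent pair, i.e. a double period.
Phrase 3 begins with the same material as phrase 1, making it parallel.

parallel double period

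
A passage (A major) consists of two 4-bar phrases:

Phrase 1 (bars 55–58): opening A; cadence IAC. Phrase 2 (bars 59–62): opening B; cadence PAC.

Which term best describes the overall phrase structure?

Phrase 1 ends with an imperfect authentic cadence (weaker) and phrase 2 with a perfect authentic cadence (stronger): antecedent + consequent = a period.
The two phrases open with different material (A / B), so the period is contrasting.

contrasting period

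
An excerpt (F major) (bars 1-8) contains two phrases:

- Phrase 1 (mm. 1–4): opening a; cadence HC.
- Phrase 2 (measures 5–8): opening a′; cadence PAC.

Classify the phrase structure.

Phrase 1 ends with a half cadence (weaker) and phrase 2 with a perfect authentic cadence (stronger): antecedent + consequent = a period.
The two phrases open with the same material (a / a′), so the period is parallel.

parallel period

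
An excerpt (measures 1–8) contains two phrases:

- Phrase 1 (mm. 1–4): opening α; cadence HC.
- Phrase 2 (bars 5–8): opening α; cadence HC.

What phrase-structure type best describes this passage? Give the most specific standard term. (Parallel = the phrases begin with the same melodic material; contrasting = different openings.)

repeated phrase

Both phrases have the same opening (α) and the same cadence (half cadence): the second is a restatement, not a consequent, so this is a repeated phrase rather than a period.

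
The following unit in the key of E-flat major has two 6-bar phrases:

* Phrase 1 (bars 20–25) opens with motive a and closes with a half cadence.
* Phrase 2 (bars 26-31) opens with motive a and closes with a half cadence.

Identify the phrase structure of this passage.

Both phrases have the same opening (a) and the same cadence (half cadence): the second is a restatement, not a consequent, so this is a repeated phrase rather than a period.

repeated phrase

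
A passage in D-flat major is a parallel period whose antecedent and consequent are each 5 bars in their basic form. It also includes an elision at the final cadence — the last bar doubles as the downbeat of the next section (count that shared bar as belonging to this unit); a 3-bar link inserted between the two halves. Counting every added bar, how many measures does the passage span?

Basic parallel period: 5 + 5 = 10 bars.
10 (basic form) + 3 (link) = 13.
The elision shares a bar with the next section but does not change this unit's count.

13 measures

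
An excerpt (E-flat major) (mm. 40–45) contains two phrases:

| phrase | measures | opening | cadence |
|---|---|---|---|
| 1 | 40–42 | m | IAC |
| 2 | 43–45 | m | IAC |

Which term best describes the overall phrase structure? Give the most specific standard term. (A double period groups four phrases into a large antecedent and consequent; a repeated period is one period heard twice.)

repeated phrase

Both phrases have the same opening (m) and the same cadence (imperfect authentic cadence): the second is a restatement, not a consequent, so this is a repeated phrase rather than a period.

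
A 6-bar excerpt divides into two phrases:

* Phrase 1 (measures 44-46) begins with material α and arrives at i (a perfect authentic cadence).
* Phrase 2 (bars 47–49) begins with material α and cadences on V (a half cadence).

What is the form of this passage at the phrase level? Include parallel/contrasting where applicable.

phrase group

The second phrase closes with a half cadence, which is not stronger than the first phrase's perfect authentic cadence; without a weak→strong cadential pair there is no antecedent–consequent relationship, so this is a phrase group rather than a period.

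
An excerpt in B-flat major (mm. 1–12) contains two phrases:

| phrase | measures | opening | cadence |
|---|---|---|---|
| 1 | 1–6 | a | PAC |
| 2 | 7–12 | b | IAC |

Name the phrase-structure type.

The second phrase closes with an imperfect authentic cadence, which is not stronger than the first phrase's perfect authentic cadence; without a weak→strong cadential pair there is no antecedent–consequent relationship, so this is a phrase group rather than a period.

phrase group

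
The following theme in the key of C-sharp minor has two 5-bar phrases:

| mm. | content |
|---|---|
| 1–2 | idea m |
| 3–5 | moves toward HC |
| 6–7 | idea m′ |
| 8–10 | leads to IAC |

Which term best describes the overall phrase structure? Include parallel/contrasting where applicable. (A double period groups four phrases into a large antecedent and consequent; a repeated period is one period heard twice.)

parallel period

Phrase 1 ends with a half cadence (weaker) and phrase 2 with an imperfect authentic cadence (stronger): antecedent + consequent = a period.
The two phrases open with the same material (m / m′), so the period is parallel.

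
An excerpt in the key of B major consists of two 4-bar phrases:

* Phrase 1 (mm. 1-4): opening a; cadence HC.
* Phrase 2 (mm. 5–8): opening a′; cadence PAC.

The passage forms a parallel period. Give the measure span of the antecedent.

measures 1–4

The phrase ending with the weaker cadence (half cadence) is the antecedent; the one ending more conclusively (perfect authentic cadence) is the consequent. The antecedent is measures 1–4.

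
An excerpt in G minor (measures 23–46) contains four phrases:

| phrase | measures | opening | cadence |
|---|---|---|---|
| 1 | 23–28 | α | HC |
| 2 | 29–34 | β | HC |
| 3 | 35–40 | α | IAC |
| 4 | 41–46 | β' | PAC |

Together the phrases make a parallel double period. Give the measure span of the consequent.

In a double period the first pair of phrases (ending half cadence) is the large antecedent and the second pair (ending perfect authentic cadence) is the large consequent; the consequent is measures 35–46.

measures 35–46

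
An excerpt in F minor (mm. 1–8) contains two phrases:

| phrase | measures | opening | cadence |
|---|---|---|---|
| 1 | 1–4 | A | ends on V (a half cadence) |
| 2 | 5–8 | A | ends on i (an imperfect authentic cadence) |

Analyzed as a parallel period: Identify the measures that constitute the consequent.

The antecedent is the phrase ending with the weaker cadence (half cadence, phrase 1) and the consequent the one ending more conclusively (imperfect authentic cadence, phrase 2); the consequent is mm. 5-8.

measures 5–8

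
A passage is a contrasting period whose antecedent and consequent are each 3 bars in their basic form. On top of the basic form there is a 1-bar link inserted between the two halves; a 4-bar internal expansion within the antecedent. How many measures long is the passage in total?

11 measures

Basic contrasting period: 3 + 3 = 6 bars.
6 (basic form) + 1 (link) + 4 (internal expansion) = 11.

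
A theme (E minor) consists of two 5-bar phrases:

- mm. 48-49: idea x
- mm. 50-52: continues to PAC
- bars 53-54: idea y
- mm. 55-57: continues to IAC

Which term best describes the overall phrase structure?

The second phrase closes with an imperfect authentic cadence, which is not stronger than the first phrase's perfect authentic cadence; without a weak→strong cadential pair there is no antecedent–consequent relationship, so this is a phrase group rather than a period.

phrase group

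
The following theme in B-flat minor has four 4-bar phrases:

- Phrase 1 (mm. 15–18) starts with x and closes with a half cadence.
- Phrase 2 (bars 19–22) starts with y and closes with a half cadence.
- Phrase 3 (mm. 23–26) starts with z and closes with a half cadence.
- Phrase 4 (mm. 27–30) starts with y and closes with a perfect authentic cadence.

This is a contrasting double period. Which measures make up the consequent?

In a double period the first pair of phrases (ending half cadence) is the large antecedent and the second pair (ending perfect authentic cadence) is the large consequent; the consequent is measures 23–30.

measures 23–30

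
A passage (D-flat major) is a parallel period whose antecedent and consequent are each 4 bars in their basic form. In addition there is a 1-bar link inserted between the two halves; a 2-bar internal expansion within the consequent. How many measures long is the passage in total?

11 measures

Basic parallel period: 4 + 4 = 8 bars.
8 (basic form) + 1 (link) + 2 (internal expansion) = 11.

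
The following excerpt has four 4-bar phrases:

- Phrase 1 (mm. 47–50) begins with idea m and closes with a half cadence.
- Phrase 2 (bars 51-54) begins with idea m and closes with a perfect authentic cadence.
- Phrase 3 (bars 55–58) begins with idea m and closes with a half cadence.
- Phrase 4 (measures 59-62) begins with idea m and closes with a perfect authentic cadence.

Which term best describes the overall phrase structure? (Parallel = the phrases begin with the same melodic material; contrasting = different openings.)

The cadence pattern HC–PAC–HC–PAC is weak–strong twice, and phrases 3–4 restate phrases 1–2: a period heard twice, not a double period (which would end weakly at phrase 2).

repeated period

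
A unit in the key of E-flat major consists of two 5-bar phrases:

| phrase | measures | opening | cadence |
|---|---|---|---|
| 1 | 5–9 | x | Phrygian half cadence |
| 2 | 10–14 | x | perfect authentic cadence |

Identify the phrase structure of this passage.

Phrase 1 ends with a Phrygian half cadence (weaker) and phrase 2 with a perfect authentic cadence (stronger): antecedent + consequent = a period.
The two phrases open with the same material (x / x), so the period is parallel.

parallel period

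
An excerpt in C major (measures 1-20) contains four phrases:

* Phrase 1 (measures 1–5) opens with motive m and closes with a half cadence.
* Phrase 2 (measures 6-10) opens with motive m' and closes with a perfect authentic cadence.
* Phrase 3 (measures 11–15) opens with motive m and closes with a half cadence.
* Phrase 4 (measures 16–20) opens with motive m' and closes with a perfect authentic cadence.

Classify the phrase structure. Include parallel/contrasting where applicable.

repeated period

The cadence pattern HC–PAC–HC–PAC is weak–strong twice, and phrases 3–4 restate phrases 1–2: a period heard twice, not a double period (which would end weakly at phrase 2).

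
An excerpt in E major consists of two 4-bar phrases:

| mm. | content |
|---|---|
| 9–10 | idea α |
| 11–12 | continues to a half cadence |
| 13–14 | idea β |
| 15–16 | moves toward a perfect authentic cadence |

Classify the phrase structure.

contrasting period

Phrase 1 ends with a half cadence (weaker) and phrase 2 with a perfect authentic cadence (stronger): antecedent + consequent = a period.
The two phrases open with different material (α / β), so the period is contrasting.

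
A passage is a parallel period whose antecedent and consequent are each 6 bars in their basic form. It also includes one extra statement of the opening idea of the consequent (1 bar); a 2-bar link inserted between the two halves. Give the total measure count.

Basic parallel period: 6 + 6 = 12 bars.
12 (basic form) + 1 (extra statement) + 2 (link) = 15.

15 measures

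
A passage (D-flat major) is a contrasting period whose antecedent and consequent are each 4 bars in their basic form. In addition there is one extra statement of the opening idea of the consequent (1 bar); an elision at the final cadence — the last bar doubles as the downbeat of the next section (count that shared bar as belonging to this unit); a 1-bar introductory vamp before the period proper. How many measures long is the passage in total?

Basic contrasting period: 4 + 4 = 8 bars.
8 (basic form) + 1 (extra statement) + 1 (introduction) = 10.
The elision shares a bar with the next section but does not change this unit's count.

10 measures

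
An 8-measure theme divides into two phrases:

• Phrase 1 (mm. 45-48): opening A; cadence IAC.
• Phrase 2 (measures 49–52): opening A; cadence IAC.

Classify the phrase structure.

repeated phrase

Both phrases have the same opening (A) and the same cadence (imperfect authentic cadence): the second is a restatement, not a consequent, so this is a repeated phrase rather than a period.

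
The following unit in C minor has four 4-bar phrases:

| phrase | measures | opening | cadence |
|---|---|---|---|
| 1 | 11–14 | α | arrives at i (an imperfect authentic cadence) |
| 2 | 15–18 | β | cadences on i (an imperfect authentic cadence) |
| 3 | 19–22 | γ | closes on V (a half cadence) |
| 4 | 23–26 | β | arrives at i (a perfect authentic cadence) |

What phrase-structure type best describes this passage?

Four phrases in two halves: the first half (mm. 11–18) ends with an imperfect authentic cadence, the second (measures 19–26) with a perfect authentic cadence — a large antecedent–consequent pair, i.e. a double period.
Phrase 3 begins with different material from phrase 1, making it contrasting.

contrasting double period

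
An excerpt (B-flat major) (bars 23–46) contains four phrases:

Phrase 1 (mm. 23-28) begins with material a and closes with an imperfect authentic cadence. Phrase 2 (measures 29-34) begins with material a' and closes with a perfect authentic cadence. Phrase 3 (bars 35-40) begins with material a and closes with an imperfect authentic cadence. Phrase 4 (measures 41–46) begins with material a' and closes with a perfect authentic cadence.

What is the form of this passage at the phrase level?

repeated period

The cadence pattern IAC–PAC–IAC–PAC is weak–strong twice, and phrases 3–4 restate phrases 1–2: a period heard twice, not a double period (which would end weakly at phrase 2).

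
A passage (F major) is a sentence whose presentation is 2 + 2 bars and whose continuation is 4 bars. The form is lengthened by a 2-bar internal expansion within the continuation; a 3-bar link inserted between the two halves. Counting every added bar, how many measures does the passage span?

Basic sentence: 2 + 2 + 4 = 8 bars.
8 (basic form) + 2 (internal expansion) + 3 (link) = 13.

13 measures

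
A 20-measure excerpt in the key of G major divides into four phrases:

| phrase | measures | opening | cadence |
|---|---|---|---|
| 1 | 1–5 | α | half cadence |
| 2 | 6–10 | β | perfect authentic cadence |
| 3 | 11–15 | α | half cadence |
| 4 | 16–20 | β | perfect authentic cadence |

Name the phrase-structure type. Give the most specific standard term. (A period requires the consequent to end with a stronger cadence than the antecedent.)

repeated period

The cadence pattern HC–PAC–HC–PAC is weak–strong twice, and phrases 3–4 restate phrases 1–2: a period heard twice, not a double period (which would end weakly at phrase 2).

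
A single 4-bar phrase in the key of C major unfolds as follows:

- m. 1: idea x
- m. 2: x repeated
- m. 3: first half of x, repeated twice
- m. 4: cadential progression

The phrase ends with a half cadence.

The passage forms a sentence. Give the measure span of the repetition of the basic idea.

The presentation of a sentence is the basic idea (m. 1) plus its repetition (measure 2); the repetition of the basic idea is therefore bar 2.

measures 2–2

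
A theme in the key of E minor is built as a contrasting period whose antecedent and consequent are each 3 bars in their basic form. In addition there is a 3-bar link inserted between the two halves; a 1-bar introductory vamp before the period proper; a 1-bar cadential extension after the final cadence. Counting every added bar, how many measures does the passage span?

Basic contrasting period: 3 + 3 = 6 bars.
6 (basic form) + 3 (link) + 1 (introduction) + 1 (cadential extension) = 11.

11 measures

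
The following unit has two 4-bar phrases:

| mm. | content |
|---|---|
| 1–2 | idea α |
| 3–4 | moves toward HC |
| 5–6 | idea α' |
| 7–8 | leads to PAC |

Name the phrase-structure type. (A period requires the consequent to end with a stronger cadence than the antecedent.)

Phrase 1 ends with a half cadence (weaker) and phrase 2 with a perfect authentic cadence (stronger): antecedent + consequent = a period.
The two phrases open with the same material (α / α'), so the period is parallel.

parallel period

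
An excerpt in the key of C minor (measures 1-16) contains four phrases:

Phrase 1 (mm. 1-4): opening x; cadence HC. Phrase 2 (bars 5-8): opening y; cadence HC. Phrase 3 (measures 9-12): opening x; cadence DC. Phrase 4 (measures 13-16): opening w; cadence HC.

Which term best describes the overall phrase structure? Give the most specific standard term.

phrase group

Phrase 4 ends with a half cadence, no stronger than phrase 2's half cadence, so the four phrases do not form a double period; nor do phrases 3–4 duplicate 1–2, so it is not a repeated period. With no phrase reaching a conclusive cadence, the passage is a phrase group.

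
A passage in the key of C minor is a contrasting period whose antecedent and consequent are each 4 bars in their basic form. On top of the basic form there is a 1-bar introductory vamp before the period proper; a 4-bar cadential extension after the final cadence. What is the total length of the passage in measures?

Basic contrasting period: 4 + 4 = 8 bars.
8 (basic form) + 1 (introduction) + 4 (cadential extension) = 13.

13 measures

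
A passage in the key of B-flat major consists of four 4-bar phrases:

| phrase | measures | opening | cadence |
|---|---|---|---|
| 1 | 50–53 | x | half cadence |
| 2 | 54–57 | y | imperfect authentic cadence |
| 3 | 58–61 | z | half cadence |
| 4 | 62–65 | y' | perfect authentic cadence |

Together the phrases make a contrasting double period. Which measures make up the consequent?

measures 58–65

In a double period the first pair of phrases (ending imperfect authentic cadence) is the large antecedent and the second pair (ending perfect authentic cadence) is the large consequent; the consequent is measures 58–65.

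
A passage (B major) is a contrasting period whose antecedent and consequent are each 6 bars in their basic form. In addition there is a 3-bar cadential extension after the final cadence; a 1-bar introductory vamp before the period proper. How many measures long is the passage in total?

Basic contrasting period: 6 + 6 = 12 bars.
12 (basic form) + 3 (cadential extension) + 1 (introduction) = 16.

16 measures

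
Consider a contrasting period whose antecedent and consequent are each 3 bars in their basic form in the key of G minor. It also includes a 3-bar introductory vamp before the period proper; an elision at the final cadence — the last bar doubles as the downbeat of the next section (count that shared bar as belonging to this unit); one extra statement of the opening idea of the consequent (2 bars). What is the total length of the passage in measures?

Basic contrasting period: 3 + 3 = 6 bars.
6 (basic form) + 3 (introduction) + 2 (extra statement) = 11.
The elision shares a bar with the next section but does not change this unit's count.

11 measures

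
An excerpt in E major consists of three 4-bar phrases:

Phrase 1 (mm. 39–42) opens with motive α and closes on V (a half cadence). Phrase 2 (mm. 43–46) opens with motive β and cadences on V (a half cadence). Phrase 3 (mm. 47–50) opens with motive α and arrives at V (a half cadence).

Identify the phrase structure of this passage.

phrase group

The final phrase closes with a half cadence, which is not stronger than the preceding half cadence; the 3 phrases lack an overall antecedent–consequent design and so form a phrase group.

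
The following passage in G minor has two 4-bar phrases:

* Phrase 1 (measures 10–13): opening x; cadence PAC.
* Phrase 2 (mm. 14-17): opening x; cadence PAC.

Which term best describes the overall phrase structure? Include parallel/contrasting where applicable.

Both phrases have the same opening (x) and the same cadence (perfect authentic cadence): the second is a restatement, not a consequent, so this is a repeated phrase rather than a period.

repeated phrase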